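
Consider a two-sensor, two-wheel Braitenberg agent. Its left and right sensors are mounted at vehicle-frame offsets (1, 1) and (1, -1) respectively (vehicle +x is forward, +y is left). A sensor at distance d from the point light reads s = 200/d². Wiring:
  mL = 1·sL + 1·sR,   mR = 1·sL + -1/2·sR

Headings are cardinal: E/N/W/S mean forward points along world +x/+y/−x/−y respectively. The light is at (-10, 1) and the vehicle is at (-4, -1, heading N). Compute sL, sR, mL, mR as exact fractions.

100/13 4 152/13 74/13

left sensor world pos  = (-5, 0); dL² = 26
right sensor world pos = (-3, 0); dR² = 50
sL = 200/26 = 100/13
sR = 200/50 = 4
mL = 1·sL + 1·sR = 152/13
mR = 1·sL + -1/2·sR = 74/13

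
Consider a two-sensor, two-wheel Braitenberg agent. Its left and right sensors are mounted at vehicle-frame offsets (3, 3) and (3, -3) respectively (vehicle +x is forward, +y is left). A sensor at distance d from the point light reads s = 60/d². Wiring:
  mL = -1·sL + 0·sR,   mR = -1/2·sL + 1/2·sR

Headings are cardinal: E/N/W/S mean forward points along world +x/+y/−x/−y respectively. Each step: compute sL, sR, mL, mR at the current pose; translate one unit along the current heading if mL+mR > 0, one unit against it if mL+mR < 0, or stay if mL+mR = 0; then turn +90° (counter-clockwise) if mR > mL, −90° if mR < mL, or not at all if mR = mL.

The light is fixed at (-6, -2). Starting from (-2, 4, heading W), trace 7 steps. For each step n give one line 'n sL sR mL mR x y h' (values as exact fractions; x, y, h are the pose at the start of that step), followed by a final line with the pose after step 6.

n=0: pose=(-2,4,W); sL=6, sR=30/41; mL=-6, mR=-108/41; mL+mR=-354/41 → advance -1; mR−mL=138/41 → turn +1·90°
n=1: pose=(-1,4,S); sL=60/73, sR=60/13; mL=-60/73, mR=1800/949; mL+mR=1020/949 → advance +1; mR−mL=2580/949 → turn +1·90°
n=2: pose=(-1,3,E); sL=15/32, sR=15/17; mL=-15/32, mR=225/1088; mL+mR=-285/1088 → advance -1; mR−mL=735/1088 → turn +1·90°
n=3: pose=(-2,3,N); sL=12/13, sR=60/113; mL=-12/13, mR=-288/1469; mL+mR=-1644/1469 → advance -1; mR−mL=1068/1469 → turn +1·90°
n=4: pose=(-2,2,W); sL=30, sR=6/5; mL=-30, mR=-72/5; mL+mR=-222/5 → advance -1; mR−mL=78/5 → turn +1·90°
n=5: pose=(-1,2,S); sL=12/13, sR=12; mL=-12/13, mR=72/13; mL+mR=60/13 → advance +1; mR−mL=84/13 → turn +1·90°
n=6: pose=(-1,1,E); sL=3/5, sR=15/16; mL=-3/5, mR=27/160; mL+mR=-69/160 → advance -1; mR−mL=123/160 → turn +1·90°

0 6 30/41 -6 -108/41 -2 4 W
1 60/73 60/13 -60/73 1800/949 -1 4 S
2 15/32 15/17 -15/32 225/1088 -1 3 E
3 12/13 60/113 -12/13 -288/1469 -2 3 N
4 30 6/5 -30 -72/5 -2 2 W
5 12/13 12 -12/13 72/13 -1 2 S
6 3/5 15/16 -3/5 27/160 -1 1 E
final -2 1 N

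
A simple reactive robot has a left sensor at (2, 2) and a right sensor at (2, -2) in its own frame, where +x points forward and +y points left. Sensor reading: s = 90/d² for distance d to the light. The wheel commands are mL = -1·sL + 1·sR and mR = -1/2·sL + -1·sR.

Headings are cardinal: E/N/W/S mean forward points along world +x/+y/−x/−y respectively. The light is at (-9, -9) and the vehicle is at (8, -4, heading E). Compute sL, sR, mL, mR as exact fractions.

left sensor world pos  = (10, -2); dL² = 410
right sensor world pos = (10, -6); dR² = 370
sL = 90/410 = 9/41
sR = 90/370 = 9/37
mL = -1·sL + 1·sR = 36/1517
mR = -1/2·sL + -1·sR = -1071/3034

9/41 9/37 36/1517 -1071/3034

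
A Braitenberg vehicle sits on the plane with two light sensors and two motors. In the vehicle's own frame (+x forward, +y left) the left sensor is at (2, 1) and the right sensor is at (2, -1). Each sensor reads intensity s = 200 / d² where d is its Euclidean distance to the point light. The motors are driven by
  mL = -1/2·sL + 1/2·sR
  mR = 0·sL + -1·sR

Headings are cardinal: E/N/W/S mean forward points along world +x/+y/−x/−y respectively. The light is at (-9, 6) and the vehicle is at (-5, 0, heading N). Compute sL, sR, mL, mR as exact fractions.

8 200/41 -64/41 -200/41

left sensor world pos  = (-6, 2); dL² = 25
right sensor world pos = (-4, 2); dR² = 41
sL = 200/25 = 8
sR = 200/41 = 200/41
mL = -1/2·sL + 1/2·sR = -64/41
mR = 0·sL + -1·sR = -200/41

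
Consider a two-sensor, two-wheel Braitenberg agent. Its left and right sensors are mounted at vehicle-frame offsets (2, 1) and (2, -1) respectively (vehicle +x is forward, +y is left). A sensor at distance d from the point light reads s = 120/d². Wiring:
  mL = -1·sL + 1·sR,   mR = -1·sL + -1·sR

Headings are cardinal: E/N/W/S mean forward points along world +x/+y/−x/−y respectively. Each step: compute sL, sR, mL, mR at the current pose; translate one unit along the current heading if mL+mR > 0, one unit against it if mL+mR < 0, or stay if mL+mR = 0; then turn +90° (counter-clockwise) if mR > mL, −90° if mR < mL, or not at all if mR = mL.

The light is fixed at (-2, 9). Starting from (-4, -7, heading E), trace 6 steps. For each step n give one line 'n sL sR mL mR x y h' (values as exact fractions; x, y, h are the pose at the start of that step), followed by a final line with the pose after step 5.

0 8/15 120/289 -512/4335 -4112/4335 -4 -7 E
1 15/41 6/17 -9/697 -501/697 -5 -7 S
2 120/281 120/221 7200/62101 -60240/62101 -5 -6 W
3 60/89 12/17 48/1513 -2088/1513 -4 -6 N
4 8/15 120/289 -512/4335 -4112/4335 -4 -7 E
5 15/41 6/17 -9/697 -501/697 -5 -7 S
final -5 -6 W

n=0: pose=(-4,-7,E); sL=8/15, sR=120/289; mL=-512/4335, mR=-4112/4335; mL+mR=-16/15 → advance -1; mR−mL=-240/289 → turn -1·90°
n=1: pose=(-5,-7,S); sL=15/41, sR=6/17; mL=-9/697, mR=-501/697; mL+mR=-30/41 → advance -1; mR−mL=-12/17 → turn -1·90°
n=2: pose=(-5,-6,W); sL=120/281, sR=120/221; mL=7200/62101, mR=-60240/62101; mL+mR=-240/281 → advance -1; mR−mL=-240/221 → turn -1·90°
n=3: pose=(-4,-6,N); sL=60/89, sR=12/17; mL=48/1513, mR=-2088/1513; mL+mR=-120/89 → advance -1; mR−mL=-24/17 → turn -1·90°
n=4: pose=(-4,-7,E); sL=8/15, sR=120/289; mL=-512/4335, mR=-4112/4335; mL+mR=-16/15 → advance -1; mR−mL=-240/289 → turn -1·90°
n=5: pose=(-5,-7,S); sL=15/41, sR=6/17; mL=-9/697, mR=-501/697; mL+mR=-30/41 → advance -1; mR−mL=-12/17 → turn -1·90°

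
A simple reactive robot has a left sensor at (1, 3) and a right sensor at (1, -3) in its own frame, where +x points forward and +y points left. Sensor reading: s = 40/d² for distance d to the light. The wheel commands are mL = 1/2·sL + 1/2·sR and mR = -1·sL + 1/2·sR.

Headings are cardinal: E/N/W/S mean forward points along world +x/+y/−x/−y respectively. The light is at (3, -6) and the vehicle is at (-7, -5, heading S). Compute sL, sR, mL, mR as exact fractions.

left sensor world pos  = (-4, -6); dL² = 49
right sensor world pos = (-10, -6); dR² = 169
sL = 40/49 = 40/49
sR = 40/169 = 40/169
mL = 1/2·sL + 1/2·sR = 4360/8281
mR = -1·sL + 1/2·sR = -5780/8281

40/49 40/169 4360/8281 -5780/8281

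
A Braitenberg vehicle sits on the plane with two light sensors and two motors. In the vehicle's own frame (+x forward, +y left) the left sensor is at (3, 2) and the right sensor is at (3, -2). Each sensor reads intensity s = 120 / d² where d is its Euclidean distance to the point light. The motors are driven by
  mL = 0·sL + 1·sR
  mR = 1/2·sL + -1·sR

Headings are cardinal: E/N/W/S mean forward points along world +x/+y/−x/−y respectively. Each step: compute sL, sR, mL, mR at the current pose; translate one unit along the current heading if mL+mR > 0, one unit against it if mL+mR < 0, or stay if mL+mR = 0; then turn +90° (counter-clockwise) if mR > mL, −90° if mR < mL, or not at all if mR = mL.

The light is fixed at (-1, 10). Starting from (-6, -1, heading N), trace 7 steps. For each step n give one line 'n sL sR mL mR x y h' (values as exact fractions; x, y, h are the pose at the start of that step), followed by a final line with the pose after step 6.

n=0: pose=(-6,-1,N); sL=120/113, sR=120/73; mL=120/73, mR=-9180/8249; mL+mR=60/113 → advance +1; mR−mL=-22740/8249 → turn -1·90°
n=1: pose=(-6,0,E); sL=30/17, sR=30/37; mL=30/37, mR=45/629; mL+mR=15/17 → advance +1; mR−mL=-465/629 → turn -1·90°
n=2: pose=(-5,0,S); sL=120/173, sR=24/41; mL=24/41, mR=-1692/7093; mL+mR=60/173 → advance +1; mR−mL=-5844/7093 → turn -1·90°
n=3: pose=(-5,-1,W); sL=60/109, sR=12/13; mL=12/13, mR=-918/1417; mL+mR=30/109 → advance +1; mR−mL=-2226/1417 → turn -1·90°
n=4: pose=(-6,-1,N); sL=120/113, sR=120/73; mL=120/73, mR=-9180/8249; mL+mR=60/113 → advance +1; mR−mL=-22740/8249 → turn -1·90°
n=5: pose=(-6,0,E); sL=30/17, sR=30/37; mL=30/37, mR=45/629; mL+mR=15/17 → advance +1; mR−mL=-465/629 → turn -1·90°
n=6: pose=(-5,0,S); sL=120/173, sR=24/41; mL=24/41, mR=-1692/7093; mL+mR=60/173 → advance +1; mR−mL=-5844/7093 → turn -1·90°

0 120/113 120/73 120/73 -9180/8249 -6 -1 N
1 30/17 30/37 30/37 45/629 -6 0 E
2 120/173 24/41 24/41 -1692/7093 -5 0 S
3 60/109 12/13 12/13 -918/1417 -5 -1 W
4 120/113 120/73 120/73 -9180/8249 -6 -1 N
5 30/17 30/37 30/37 45/629 -6 0 E
6 120/173 24/41 24/41 -1692/7093 -5 0 S
final -5 -1 W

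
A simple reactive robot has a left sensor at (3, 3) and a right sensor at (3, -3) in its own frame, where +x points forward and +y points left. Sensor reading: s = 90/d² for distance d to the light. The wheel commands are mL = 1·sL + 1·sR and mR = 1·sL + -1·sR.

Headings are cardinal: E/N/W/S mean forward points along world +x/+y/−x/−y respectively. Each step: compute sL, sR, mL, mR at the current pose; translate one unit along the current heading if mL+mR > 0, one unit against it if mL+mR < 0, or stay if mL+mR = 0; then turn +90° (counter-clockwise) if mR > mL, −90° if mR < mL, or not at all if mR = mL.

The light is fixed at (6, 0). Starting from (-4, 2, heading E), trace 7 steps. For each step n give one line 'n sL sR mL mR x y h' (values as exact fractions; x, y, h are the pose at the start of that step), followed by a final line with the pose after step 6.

0 45/37 9/5 558/185 -108/185 -4 2 E
1 90/37 18/29 3276/1073 1944/1073 -3 2 S
2 45/74 9/16 693/592 27/592 -3 1 W
3 18/37 18/13 900/481 -432/481 -4 1 N
4 45/37 9/5 558/185 -108/185 -4 2 E
5 90/37 18/29 3276/1073 1944/1073 -3 2 S
6 45/74 9/16 693/592 27/592 -3 1 W
final -4 1 N

n=0: pose=(-4,2,E); sL=45/37, sR=9/5; mL=558/185, mR=-108/185; mL+mR=90/37 → advance +1; mR−mL=-18/5 → turn -1·90°
n=1: pose=(-3,2,S); sL=90/37, sR=18/29; mL=3276/1073, mR=1944/1073; mL+mR=180/37 → advance +1; mR−mL=-36/29 → turn -1·90°
n=2: pose=(-3,1,W); sL=45/74, sR=9/16; mL=693/592, mR=27/592; mL+mR=45/37 → advance +1; mR−mL=-9/8 → turn -1·90°
n=3: pose=(-4,1,N); sL=18/37, sR=18/13; mL=900/481, mR=-432/481; mL+mR=36/37 → advance +1; mR−mL=-36/13 → turn -1·90°
n=4: pose=(-4,2,E); sL=45/37, sR=9/5; mL=558/185, mR=-108/185; mL+mR=90/37 → advance +1; mR−mL=-18/5 → turn -1·90°
n=5: pose=(-3,2,S); sL=90/37, sR=18/29; mL=3276/1073, mR=1944/1073; mL+mR=180/37 → advance +1; mR−mL=-36/29 → turn -1·90°
n=6: pose=(-3,1,W); sL=45/74, sR=9/16; mL=693/592, mR=27/592; mL+mR=45/37 → advance +1; mR−mL=-9/8 → turn -1·90°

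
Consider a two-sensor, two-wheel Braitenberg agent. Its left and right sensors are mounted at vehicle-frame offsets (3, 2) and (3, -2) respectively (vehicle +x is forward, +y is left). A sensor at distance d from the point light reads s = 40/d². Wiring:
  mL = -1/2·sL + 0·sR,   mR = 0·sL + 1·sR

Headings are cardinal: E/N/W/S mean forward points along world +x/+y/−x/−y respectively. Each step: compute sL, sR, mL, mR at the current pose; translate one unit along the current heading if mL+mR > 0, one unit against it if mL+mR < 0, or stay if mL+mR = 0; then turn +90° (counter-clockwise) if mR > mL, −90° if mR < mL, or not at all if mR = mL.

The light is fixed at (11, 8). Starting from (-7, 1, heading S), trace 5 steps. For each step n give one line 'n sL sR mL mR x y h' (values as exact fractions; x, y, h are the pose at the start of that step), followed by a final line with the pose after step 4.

0 10/89 2/25 -5/89 2/25 -7 1 S
1 40/261 8/65 -20/261 8/65 -7 0 E
2 20/193 4/25 -10/193 4/25 -6 0 N
3 40/481 8/85 -20/481 8/85 -6 1 W
4 10/89 2/25 -5/89 2/25 -7 1 S
final -7 0 E

n=0: pose=(-7,1,S); sL=10/89, sR=2/25; mL=-5/89, mR=2/25; mL+mR=53/2225 → advance +1; mR−mL=303/2225 → turn +1·90°
n=1: pose=(-7,0,E); sL=40/261, sR=8/65; mL=-20/261, mR=8/65; mL+mR=788/16965 → advance +1; mR−mL=3388/16965 → turn +1·90°
n=2: pose=(-6,0,N); sL=20/193, sR=4/25; mL=-10/193, mR=4/25; mL+mR=522/4825 → advance +1; mR−mL=1022/4825 → turn +1·90°
n=3: pose=(-6,1,W); sL=40/481, sR=8/85; mL=-20/481, mR=8/85; mL+mR=2148/40885 → advance +1; mR−mL=5548/40885 → turn +1·90°
n=4: pose=(-7,1,S); sL=10/89, sR=2/25; mL=-5/89, mR=2/25; mL+mR=53/2225 → advance +1; mR−mL=303/2225 → turn +1·90°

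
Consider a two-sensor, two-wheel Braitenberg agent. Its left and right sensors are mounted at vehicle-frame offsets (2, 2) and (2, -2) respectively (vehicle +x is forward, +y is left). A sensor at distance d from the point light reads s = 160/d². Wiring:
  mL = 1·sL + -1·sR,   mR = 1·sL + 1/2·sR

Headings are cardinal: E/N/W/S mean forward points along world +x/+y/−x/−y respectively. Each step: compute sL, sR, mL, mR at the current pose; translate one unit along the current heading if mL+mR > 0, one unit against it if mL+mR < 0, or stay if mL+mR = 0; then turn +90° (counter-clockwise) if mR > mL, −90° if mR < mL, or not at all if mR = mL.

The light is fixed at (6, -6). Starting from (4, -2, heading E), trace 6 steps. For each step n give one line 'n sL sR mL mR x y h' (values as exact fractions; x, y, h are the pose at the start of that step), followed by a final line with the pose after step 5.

0 40/9 40 -320/9 220/9 4 -2 E
1 160/61 160/37 -3840/2257 10800/2257 3 -2 N
2 80/17 80/37 1600/629 3640/629 3 -1 W
3 160/13 32/9 1024/117 1648/117 2 -1 S
4 4 20 -16 14 2 -2 E
5 32/17 32/9 -256/153 560/153 1 -2 N
final 1 -1 W

n=0: pose=(4,-2,E); sL=40/9, sR=40; mL=-320/9, mR=220/9; mL+mR=-100/9 → advance -1; mR−mL=60 → turn +1·90°
n=1: pose=(3,-2,N); sL=160/61, sR=160/37; mL=-3840/2257, mR=10800/2257; mL+mR=6960/2257 → advance +1; mR−mL=240/37 → turn +1·90°
n=2: pose=(3,-1,W); sL=80/17, sR=80/37; mL=1600/629, mR=3640/629; mL+mR=5240/629 → advance +1; mR−mL=120/37 → turn +1·90°
n=3: pose=(2,-1,S); sL=160/13, sR=32/9; mL=1024/117, mR=1648/117; mL+mR=2672/117 → advance +1; mR−mL=16/3 → turn +1·90°
n=4: pose=(2,-2,E); sL=4, sR=20; mL=-16, mR=14; mL+mR=-2 → advance -1; mR−mL=30 → turn +1·90°
n=5: pose=(1,-2,N); sL=32/17, sR=32/9; mL=-256/153, mR=560/153; mL+mR=304/153 → advance +1; mR−mL=16/3 → turn +1·90°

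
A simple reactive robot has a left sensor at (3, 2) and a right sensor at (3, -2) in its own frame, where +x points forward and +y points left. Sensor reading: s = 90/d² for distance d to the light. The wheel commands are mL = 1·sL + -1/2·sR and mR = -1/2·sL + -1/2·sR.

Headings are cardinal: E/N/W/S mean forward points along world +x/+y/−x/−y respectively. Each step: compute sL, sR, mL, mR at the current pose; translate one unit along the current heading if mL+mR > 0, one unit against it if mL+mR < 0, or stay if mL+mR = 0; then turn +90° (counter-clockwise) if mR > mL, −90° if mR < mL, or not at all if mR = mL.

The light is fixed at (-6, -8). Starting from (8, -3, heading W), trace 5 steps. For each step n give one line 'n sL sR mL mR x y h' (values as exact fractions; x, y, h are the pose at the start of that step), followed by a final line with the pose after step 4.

n=0: pose=(8,-3,W); sL=9/13, sR=9/17; mL=189/442, mR=-135/221; mL+mR=-81/442 → advance -1; mR−mL=-27/26 → turn -1·90°
n=1: pose=(9,-3,N); sL=90/233, sR=90/353; mL=21285/82249, mR=-26370/82249; mL+mR=-5085/82249 → advance -1; mR−mL=-135/233 → turn -1·90°
n=2: pose=(9,-4,E); sL=1/4, sR=45/164; mL=37/328, mR=-43/164; mL+mR=-49/328 → advance -1; mR−mL=-3/8 → turn -1·90°
n=3: pose=(8,-4,S); sL=90/257, sR=18/29; mL=297/7453, mR=-3618/7453; mL+mR=-3321/7453 → advance -1; mR−mL=-135/257 → turn -1·90°
n=4: pose=(8,-3,W); sL=9/13, sR=9/17; mL=189/442, mR=-135/221; mL+mR=-81/442 → advance -1; mR−mL=-27/26 → turn -1·90°

0 9/13 9/17 189/442 -135/221 8 -3 W
1 90/233 90/353 21285/82249 -26370/82249 9 -3 N
2 1/4 45/164 37/328 -43/164 9 -4 E
3 90/257 18/29 297/7453 -3618/7453 8 -4 S
4 9/13 9/17 189/442 -135/221 8 -3 W
final 9 -3 N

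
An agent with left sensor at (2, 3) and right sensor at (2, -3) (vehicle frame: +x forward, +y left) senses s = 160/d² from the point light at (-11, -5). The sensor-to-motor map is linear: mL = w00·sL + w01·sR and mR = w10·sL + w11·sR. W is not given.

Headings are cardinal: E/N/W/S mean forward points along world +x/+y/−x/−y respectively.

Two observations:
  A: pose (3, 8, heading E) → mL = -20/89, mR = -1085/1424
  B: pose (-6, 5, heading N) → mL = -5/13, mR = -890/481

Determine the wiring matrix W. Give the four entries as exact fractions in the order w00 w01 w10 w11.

0 -1/2 -1 -1

obs A: pose=(3,8,E) → sL=5/16, sR=40/89, mL=-20/89, mR=-1085/1424
obs B: pose=(-6,5,N) → sL=40/37, sR=10/13, mL=-5/13, mR=-890/481
sensor matrix S = [[5/16, 40/89], [40/37, 10/13]]; det S = -84075/342472
solve [mL_A; mL_B] = S·[w00; w01] and [mR_A; mR_B] = S·[w10; w11]:
  w00 = 0, w01 = -1/2, w10 = -1, w11 = -1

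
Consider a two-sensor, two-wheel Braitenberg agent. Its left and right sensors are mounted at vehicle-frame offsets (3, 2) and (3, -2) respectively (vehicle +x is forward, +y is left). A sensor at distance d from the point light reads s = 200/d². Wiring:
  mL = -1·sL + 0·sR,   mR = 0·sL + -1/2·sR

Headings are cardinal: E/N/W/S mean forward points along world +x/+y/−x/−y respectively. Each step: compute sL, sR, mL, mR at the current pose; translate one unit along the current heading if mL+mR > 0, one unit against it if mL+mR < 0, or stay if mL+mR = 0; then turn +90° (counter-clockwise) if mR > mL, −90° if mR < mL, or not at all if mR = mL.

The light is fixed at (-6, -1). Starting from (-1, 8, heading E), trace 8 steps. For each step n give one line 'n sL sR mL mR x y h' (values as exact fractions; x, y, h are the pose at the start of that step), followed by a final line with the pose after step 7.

n=0: pose=(-1,8,E); sL=40/37, sR=200/113; mL=-40/37, mR=-100/113; mL+mR=-8220/4181 → advance -1; mR−mL=820/4181 → turn +1·90°
n=1: pose=(-2,8,N); sL=50/37, sR=10/9; mL=-50/37, mR=-5/9; mL+mR=-635/333 → advance -1; mR−mL=265/333 → turn +1·90°
n=2: pose=(-2,7,W); sL=200/37, sR=200/101; mL=-200/37, mR=-100/101; mL+mR=-23900/3737 → advance -1; mR−mL=16500/3737 → turn +1·90°
n=3: pose=(-1,7,S); sL=100/37, sR=100/17; mL=-100/37, mR=-50/17; mL+mR=-3550/629 → advance -1; mR−mL=-150/629 → turn -1·90°
n=4: pose=(-1,8,W); sL=200/53, sR=8/5; mL=-200/53, mR=-4/5; mL+mR=-1212/265 → advance -1; mR−mL=788/265 → turn +1·90°
n=5: pose=(0,8,S); sL=2, sR=50/13; mL=-2, mR=-25/13; mL+mR=-51/13 → advance -1; mR−mL=1/13 → turn +1·90°
n=6: pose=(0,9,E); sL=8/9, sR=40/29; mL=-8/9, mR=-20/29; mL+mR=-412/261 → advance -1; mR−mL=52/261 → turn +1·90°
n=7: pose=(-1,9,N); sL=100/89, sR=100/109; mL=-100/89, mR=-50/109; mL+mR=-15350/9701 → advance -1; mR−mL=6450/9701 → turn +1·90°

0 40/37 200/113 -40/37 -100/113 -1 8 E
1 50/37 10/9 -50/37 -5/9 -2 8 N
2 200/37 200/101 -200/37 -100/101 -2 7 W
3 100/37 100/17 -100/37 -50/17 -1 7 S
4 200/53 8/5 -200/53 -4/5 -1 8 W
5 2 50/13 -2 -25/13 0 8 S
6 8/9 40/29 -8/9 -20/29 0 9 E
7 100/89 100/109 -100/89 -50/109 -1 9 N
final -1 8 W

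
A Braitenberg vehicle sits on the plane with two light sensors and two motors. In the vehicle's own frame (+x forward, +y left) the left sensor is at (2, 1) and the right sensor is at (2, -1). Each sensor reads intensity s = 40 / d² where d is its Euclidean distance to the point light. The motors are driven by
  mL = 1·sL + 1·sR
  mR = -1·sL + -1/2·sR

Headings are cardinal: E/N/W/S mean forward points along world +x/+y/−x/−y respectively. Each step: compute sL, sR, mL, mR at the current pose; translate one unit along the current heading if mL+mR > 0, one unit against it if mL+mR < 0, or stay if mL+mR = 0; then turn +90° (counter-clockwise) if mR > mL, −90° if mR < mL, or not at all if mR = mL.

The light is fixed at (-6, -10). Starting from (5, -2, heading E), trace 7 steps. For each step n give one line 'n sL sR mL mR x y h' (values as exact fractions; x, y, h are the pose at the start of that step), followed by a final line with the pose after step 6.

0 4/25 20/109 936/2725 -686/2725 5 -2 E
1 8/41 40/157 2896/6437 -2076/6437 6 -2 S
2 5/17 10/41 375/697 -290/697 6 -3 W
3 40/181 8/45 3248/8145 -2524/8145 5 -3 N
4 4/25 20/109 936/2725 -686/2725 5 -2 E
5 8/41 40/157 2896/6437 -2076/6437 6 -2 S
6 5/17 10/41 375/697 -290/697 6 -3 W
final 5 -3 N

n=0: pose=(5,-2,E); sL=4/25, sR=20/109; mL=936/2725, mR=-686/2725; mL+mR=10/109 → advance +1; mR−mL=-1622/2725 → turn -1·90°
n=1: pose=(6,-2,S); sL=8/41, sR=40/157; mL=2896/6437, mR=-2076/6437; mL+mR=20/157 → advance +1; mR−mL=-4972/6437 → turn -1·90°
n=2: pose=(6,-3,W); sL=5/17, sR=10/41; mL=375/697, mR=-290/697; mL+mR=5/41 → advance +1; mR−mL=-665/697 → turn -1·90°
n=3: pose=(5,-3,N); sL=40/181, sR=8/45; mL=3248/8145, mR=-2524/8145; mL+mR=4/45 → advance +1; mR−mL=-1924/2715 → turn -1·90°
n=4: pose=(5,-2,E); sL=4/25, sR=20/109; mL=936/2725, mR=-686/2725; mL+mR=10/109 → advance +1; mR−mL=-1622/2725 → turn -1·90°
n=5: pose=(6,-2,S); sL=8/41, sR=40/157; mL=2896/6437, mR=-2076/6437; mL+mR=20/157 → advance +1; mR−mL=-4972/6437 → turn -1·90°
n=6: pose=(6,-3,W); sL=5/17, sR=10/41; mL=375/697, mR=-290/697; mL+mR=5/41 → advance +1; mR−mL=-665/697 → turn -1·90°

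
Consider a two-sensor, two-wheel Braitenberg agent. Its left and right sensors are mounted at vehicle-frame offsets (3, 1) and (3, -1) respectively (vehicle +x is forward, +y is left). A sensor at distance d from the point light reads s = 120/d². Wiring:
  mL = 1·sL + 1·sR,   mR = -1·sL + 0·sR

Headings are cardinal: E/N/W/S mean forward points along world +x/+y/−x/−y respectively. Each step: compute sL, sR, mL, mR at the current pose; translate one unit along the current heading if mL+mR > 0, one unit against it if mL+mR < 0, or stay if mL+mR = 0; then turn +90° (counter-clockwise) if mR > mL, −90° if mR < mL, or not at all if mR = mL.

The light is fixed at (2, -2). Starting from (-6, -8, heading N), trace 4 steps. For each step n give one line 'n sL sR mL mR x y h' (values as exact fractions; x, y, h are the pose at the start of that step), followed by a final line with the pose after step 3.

0 4/3 60/29 296/87 -4/3 -6 -8 N
1 120/41 120/61 12240/2501 -120/41 -6 -7 E
2 6/5 15/16 171/80 -6/5 -5 -7 S
3 120/149 24/25 6576/3725 -120/149 -5 -8 W
final -6 -8 N

n=0: pose=(-6,-8,N); sL=4/3, sR=60/29; mL=296/87, mR=-4/3; mL+mR=60/29 → advance +1; mR−mL=-412/87 → turn -1·90°
n=1: pose=(-6,-7,E); sL=120/41, sR=120/61; mL=12240/2501, mR=-120/41; mL+mR=120/61 → advance +1; mR−mL=-19560/2501 → turn -1·90°
n=2: pose=(-5,-7,S); sL=6/5, sR=15/16; mL=171/80, mR=-6/5; mL+mR=15/16 → advance +1; mR−mL=-267/80 → turn -1·90°
n=3: pose=(-5,-8,W); sL=120/149, sR=24/25; mL=6576/3725, mR=-120/149; mL+mR=24/25 → advance +1; mR−mL=-9576/3725 → turn -1·90°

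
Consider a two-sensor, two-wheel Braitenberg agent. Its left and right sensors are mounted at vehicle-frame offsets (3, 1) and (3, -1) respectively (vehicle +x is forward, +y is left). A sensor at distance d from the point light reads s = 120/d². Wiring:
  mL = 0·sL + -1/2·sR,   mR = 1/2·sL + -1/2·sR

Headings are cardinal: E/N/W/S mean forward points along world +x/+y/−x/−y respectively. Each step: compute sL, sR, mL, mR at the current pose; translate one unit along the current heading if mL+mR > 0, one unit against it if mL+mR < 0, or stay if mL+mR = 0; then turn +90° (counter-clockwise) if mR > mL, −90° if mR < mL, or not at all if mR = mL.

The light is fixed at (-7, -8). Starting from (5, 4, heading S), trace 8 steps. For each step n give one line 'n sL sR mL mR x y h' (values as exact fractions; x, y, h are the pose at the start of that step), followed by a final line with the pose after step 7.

n=0: pose=(5,4,S); sL=12/25, sR=60/101; mL=-30/101, mR=-144/2525; mL+mR=-894/2525 → advance -1; mR−mL=6/25 → turn +1·90°
n=1: pose=(5,5,E); sL=120/421, sR=40/123; mL=-20/123, mR=-1040/51783; mL+mR=-9460/51783 → advance -1; mR−mL=60/421 → turn +1·90°
n=2: pose=(4,5,N); sL=30/89, sR=3/10; mL=-3/20, mR=33/1780; mL+mR=-117/890 → advance -1; mR−mL=15/89 → turn +1·90°
n=3: pose=(4,4,W); sL=24/37, sR=120/233; mL=-60/233, mR=576/8621; mL+mR=-1644/8621 → advance -1; mR−mL=12/37 → turn +1·90°
n=4: pose=(5,4,S); sL=12/25, sR=60/101; mL=-30/101, mR=-144/2525; mL+mR=-894/2525 → advance -1; mR−mL=6/25 → turn +1·90°
n=5: pose=(5,5,E); sL=120/421, sR=40/123; mL=-20/123, mR=-1040/51783; mL+mR=-9460/51783 → advance -1; mR−mL=60/421 → turn +1·90°
n=6: pose=(4,5,N); sL=30/89, sR=3/10; mL=-3/20, mR=33/1780; mL+mR=-117/890 → advance -1; mR−mL=15/89 → turn +1·90°
n=7: pose=(4,4,W); sL=24/37, sR=120/233; mL=-60/233, mR=576/8621; mL+mR=-1644/8621 → advance -1; mR−mL=12/37 → turn +1·90°

0 12/25 60/101 -30/101 -144/2525 5 4 S
1 120/421 40/123 -20/123 -1040/51783 5 5 E
2 30/89 3/10 -3/20 33/1780 4 5 N
3 24/37 120/233 -60/233 576/8621 4 4 W
4 12/25 60/101 -30/101 -144/2525 5 4 S
5 120/421 40/123 -20/123 -1040/51783 5 5 E
6 30/89 3/10 -3/20 33/1780 4 5 N
7 24/37 120/233 -60/233 576/8621 4 4 W
final 5 4 S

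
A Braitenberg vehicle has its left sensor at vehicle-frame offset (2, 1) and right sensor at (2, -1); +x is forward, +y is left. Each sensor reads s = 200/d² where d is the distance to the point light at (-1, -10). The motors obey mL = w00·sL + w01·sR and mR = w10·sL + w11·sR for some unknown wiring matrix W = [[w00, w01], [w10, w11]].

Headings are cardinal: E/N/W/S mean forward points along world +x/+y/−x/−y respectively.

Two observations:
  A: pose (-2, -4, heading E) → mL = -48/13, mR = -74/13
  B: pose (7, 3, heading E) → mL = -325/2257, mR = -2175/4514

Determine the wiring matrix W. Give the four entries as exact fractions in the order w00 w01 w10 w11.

1 -1 1/2 -1

obs A: pose=(-2,-4,E) → sL=4, sR=100/13, mL=-48/13, mR=-74/13
obs B: pose=(7,3,E) → sL=25/37, sR=50/61, mL=-325/2257, mR=-2175/4514
sensor matrix S = [[4, 100/13], [25/37, 50/61]]; det S = -56300/29341
solve [mL_A; mL_B] = S·[w00; w01] and [mR_A; mR_B] = S·[w10; w11]:
  w00 = 1, w01 = -1, w10 = 1/2, w11 = -1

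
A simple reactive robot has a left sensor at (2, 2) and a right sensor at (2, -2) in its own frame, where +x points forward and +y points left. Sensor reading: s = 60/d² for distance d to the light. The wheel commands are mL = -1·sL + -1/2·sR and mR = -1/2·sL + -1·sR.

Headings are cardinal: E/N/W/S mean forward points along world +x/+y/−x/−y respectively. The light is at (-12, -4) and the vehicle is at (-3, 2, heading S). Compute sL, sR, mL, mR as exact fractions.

left sensor world pos  = (-1, 0); dL² = 137
right sensor world pos = (-5, 0); dR² = 65
sL = 60/137 = 60/137
sR = 60/65 = 12/13
mL = -1·sL + -1/2·sR = -1602/1781
mR = -1/2·sL + -1·sR = -2034/1781

60/137 12/13 -1602/1781 -2034/1781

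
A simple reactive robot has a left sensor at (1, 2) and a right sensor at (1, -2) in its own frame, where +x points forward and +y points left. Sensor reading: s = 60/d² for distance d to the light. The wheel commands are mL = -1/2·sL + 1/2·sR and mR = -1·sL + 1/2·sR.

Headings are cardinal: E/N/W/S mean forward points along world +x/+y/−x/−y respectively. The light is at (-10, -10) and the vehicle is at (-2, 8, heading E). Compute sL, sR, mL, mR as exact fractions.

60/481 60/337 4320/162097 -5790/162097

left sensor world pos  = (-1, 10); dL² = 481
right sensor world pos = (-1, 6); dR² = 337
sL = 60/481 = 60/481
sR = 60/337 = 60/337
mL = -1/2·sL + 1/2·sR = 4320/162097
mR = -1·sL + 1/2·sR = -5790/162097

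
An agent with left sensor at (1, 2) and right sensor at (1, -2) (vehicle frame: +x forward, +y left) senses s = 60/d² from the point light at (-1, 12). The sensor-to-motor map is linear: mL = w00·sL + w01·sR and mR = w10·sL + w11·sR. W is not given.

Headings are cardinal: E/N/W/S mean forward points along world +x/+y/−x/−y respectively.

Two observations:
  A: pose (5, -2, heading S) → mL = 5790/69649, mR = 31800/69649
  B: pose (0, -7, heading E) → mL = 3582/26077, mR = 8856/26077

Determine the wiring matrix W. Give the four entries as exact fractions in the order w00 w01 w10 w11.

1 -1/2 1 1

obs A: pose=(5,-2,S) → sL=60/289, sR=60/241, mL=5790/69649, mR=31800/69649
obs B: pose=(0,-7,E) → sL=60/293, sR=12/89, mL=3582/26077, mR=8856/26077
sensor matrix S = [[60/289, 60/241], [60/293, 12/89]]; det S = -41754240/1816236973
solve [mL_A; mL_B] = S·[w00; w01] and [mR_A; mR_B] = S·[w10; w11]:
  w00 = 1, w01 = -1/2, w10 = 1, w11 = 1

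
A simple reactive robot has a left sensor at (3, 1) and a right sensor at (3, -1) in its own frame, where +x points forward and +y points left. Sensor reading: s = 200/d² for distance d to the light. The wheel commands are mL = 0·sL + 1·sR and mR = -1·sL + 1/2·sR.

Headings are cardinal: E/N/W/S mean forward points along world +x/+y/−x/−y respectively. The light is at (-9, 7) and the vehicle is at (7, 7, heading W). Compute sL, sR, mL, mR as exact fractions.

20/17 20/17 20/17 -10/17

left sensor world pos  = (4, 6); dL² = 170
right sensor world pos = (4, 8); dR² = 170
sL = 200/170 = 20/17
sR = 200/170 = 20/17
mL = 0·sL + 1·sR = 20/17
mR = -1·sL + 1/2·sR = -10/17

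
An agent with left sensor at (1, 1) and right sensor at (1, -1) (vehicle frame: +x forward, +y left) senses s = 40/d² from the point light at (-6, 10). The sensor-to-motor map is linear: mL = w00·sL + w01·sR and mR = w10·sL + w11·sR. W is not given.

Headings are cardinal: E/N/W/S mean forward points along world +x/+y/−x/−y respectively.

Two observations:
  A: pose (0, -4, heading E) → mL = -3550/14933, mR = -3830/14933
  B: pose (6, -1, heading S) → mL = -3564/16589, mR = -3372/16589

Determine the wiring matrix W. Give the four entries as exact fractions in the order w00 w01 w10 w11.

-1/2 -1 -1 -1/2

obs A: pose=(0,-4,E) → sL=20/109, sR=20/137, mL=-3550/14933, mR=-3830/14933
obs B: pose=(6,-1,S) → sL=40/313, sR=8/53, mL=-3564/16589, mR=-3372/16589
sensor matrix S = [[20/109, 20/137], [40/313, 8/53]]; det S = 2239360/247723537
solve [mL_A; mL_B] = S·[w00; w01] and [mR_A; mR_B] = S·[w10; w11]:
  w00 = -1/2, w01 = -1, w10 = -1, w11 = -1/2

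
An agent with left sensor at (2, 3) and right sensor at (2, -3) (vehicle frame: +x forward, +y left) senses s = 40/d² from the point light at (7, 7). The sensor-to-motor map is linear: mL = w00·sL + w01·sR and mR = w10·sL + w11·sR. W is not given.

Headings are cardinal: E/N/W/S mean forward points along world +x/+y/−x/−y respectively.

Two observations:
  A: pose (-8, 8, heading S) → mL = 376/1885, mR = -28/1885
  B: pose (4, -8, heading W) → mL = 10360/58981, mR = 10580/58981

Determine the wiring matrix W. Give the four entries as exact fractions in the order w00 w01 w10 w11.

1/2 1/2 -1/2 1

obs A: pose=(-8,8,S) → sL=8/29, sR=8/65, mL=376/1885, mR=-28/1885
obs B: pose=(4,-8,W) → sL=40/349, sR=40/169, mL=10360/58981, mR=10580/58981
sensor matrix S = [[8/29, 8/65], [40/349, 40/169]]; det S = 87552/1710449
solve [mL_A; mL_B] = S·[w00; w01] and [mR_A; mR_B] = S·[w10; w11]:
  w00 = 1/2, w01 = 1/2, w10 = -1/2, w11 = 1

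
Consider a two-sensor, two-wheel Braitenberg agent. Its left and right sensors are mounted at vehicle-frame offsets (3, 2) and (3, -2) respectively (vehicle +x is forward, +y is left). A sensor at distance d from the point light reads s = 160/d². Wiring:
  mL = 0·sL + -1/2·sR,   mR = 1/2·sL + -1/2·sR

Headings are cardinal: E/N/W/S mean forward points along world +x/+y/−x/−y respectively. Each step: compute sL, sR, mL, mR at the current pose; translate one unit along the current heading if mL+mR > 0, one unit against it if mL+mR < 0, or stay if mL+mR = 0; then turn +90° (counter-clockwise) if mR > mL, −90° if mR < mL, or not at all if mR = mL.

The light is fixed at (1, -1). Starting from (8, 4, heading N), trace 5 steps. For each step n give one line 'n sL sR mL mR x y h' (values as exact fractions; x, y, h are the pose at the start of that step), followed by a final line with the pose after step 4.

0 160/89 32/29 -16/29 896/2581 8 4 N
1 8 40/13 -20/13 32/13 8 3 W
2 32/13 160/17 -80/17 -768/221 7 3 S
3 16/13 16/9 -8/9 -32/117 7 4 E
4 160/73 160/113 -80/113 3200/8249 6 4 N
final 6 3 W

n=0: pose=(8,4,N); sL=160/89, sR=32/29; mL=-16/29, mR=896/2581; mL+mR=-528/2581 → advance -1; mR−mL=80/89 → turn +1·90°
n=1: pose=(8,3,W); sL=8, sR=40/13; mL=-20/13, mR=32/13; mL+mR=12/13 → advance +1; mR−mL=4 → turn +1·90°
n=2: pose=(7,3,S); sL=32/13, sR=160/17; mL=-80/17, mR=-768/221; mL+mR=-1808/221 → advance -1; mR−mL=16/13 → turn +1·90°
n=3: pose=(7,4,E); sL=16/13, sR=16/9; mL=-8/9, mR=-32/117; mL+mR=-136/117 → advance -1; mR−mL=8/13 → turn +1·90°
n=4: pose=(6,4,N); sL=160/73, sR=160/113; mL=-80/113, mR=3200/8249; mL+mR=-2640/8249 → advance -1; mR−mL=80/73 → turn +1·90°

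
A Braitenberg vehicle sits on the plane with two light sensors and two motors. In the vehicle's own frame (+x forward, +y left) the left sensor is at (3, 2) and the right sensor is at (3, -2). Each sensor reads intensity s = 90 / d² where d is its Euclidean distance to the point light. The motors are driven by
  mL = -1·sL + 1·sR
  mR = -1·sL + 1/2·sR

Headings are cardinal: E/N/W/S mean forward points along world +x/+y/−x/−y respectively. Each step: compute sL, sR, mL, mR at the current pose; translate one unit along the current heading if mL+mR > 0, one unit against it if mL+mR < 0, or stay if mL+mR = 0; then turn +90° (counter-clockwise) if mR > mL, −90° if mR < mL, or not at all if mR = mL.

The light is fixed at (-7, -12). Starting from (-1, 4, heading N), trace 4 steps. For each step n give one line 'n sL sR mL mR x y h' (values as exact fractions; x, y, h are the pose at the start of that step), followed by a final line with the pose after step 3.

0 90/377 18/85 -864/32045 -4257/32045 -1 4 N
1 9/37 9/25 108/925 -117/1850 -1 3 E
2 2/5 90/169 112/845 -113/845 0 3 S
3 45/106 9/34 -144/901 -1053/3604 0 4 W
final 1 4 N

n=0: pose=(-1,4,N); sL=90/377, sR=18/85; mL=-864/32045, mR=-4257/32045; mL+mR=-5121/32045 → advance -1; mR−mL=-9/85 → turn -1·90°
n=1: pose=(-1,3,E); sL=9/37, sR=9/25; mL=108/925, mR=-117/1850; mL+mR=99/1850 → advance +1; mR−mL=-9/50 → turn -1·90°
n=2: pose=(0,3,S); sL=2/5, sR=90/169; mL=112/845, mR=-113/845; mL+mR=-1/845 → advance -1; mR−mL=-45/169 → turn -1·90°
n=3: pose=(0,4,W); sL=45/106, sR=9/34; mL=-144/901, mR=-1053/3604; mL+mR=-1629/3604 → advance -1; mR−mL=-9/68 → turn -1·90°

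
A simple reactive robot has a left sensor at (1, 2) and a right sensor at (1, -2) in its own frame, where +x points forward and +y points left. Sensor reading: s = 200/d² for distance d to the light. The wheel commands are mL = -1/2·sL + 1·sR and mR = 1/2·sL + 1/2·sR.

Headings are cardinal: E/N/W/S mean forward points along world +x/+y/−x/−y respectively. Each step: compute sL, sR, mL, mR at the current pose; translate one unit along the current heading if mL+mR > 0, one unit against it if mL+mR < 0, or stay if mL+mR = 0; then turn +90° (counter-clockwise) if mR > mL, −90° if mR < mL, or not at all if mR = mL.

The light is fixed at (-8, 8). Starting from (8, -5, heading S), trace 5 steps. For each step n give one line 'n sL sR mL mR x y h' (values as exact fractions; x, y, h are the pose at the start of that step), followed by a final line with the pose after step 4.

n=0: pose=(8,-5,S); sL=5/13, sR=25/49; mL=405/1274, mR=285/637; mL+mR=75/98 → advance +1; mR−mL=165/1274 → turn +1·90°
n=1: pose=(8,-6,E); sL=200/433, sR=40/109; mL=6420/47197, mR=19560/47197; mL+mR=60/109 → advance +1; mR−mL=13140/47197 → turn +1·90°
n=2: pose=(9,-6,N); sL=100/197, sR=20/53; mL=1290/10441, mR=4620/10441; mL+mR=30/53 → advance +1; mR−mL=3330/10441 → turn +1·90°
n=3: pose=(9,-5,W); sL=200/481, sR=200/377; mL=4500/13949, mR=6600/13949; mL+mR=300/377 → advance +1; mR−mL=2100/13949 → turn +1·90°
n=4: pose=(8,-5,S); sL=5/13, sR=25/49; mL=405/1274, mR=285/637; mL+mR=75/98 → advance +1; mR−mL=165/1274 → turn +1·90°

0 5/13 25/49 405/1274 285/637 8 -5 S
1 200/433 40/109 6420/47197 19560/47197 8 -6 E
2 100/197 20/53 1290/10441 4620/10441 9 -6 N
3 200/481 200/377 4500/13949 6600/13949 9 -5 W
4 5/13 25/49 405/1274 285/637 8 -5 S
final 8 -6 E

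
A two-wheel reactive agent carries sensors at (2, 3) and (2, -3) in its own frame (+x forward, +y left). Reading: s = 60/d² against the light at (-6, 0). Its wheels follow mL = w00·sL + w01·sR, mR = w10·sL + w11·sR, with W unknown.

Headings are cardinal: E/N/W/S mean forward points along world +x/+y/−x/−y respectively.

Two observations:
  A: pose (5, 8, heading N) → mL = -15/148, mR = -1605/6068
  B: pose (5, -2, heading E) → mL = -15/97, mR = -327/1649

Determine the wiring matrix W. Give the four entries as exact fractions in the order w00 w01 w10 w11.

0 -1/2 -1 1/2

obs A: pose=(5,8,N) → sL=15/41, sR=15/74, mL=-15/148, mR=-1605/6068
obs B: pose=(5,-2,E) → sL=6/17, sR=30/97, mL=-15/97, mR=-327/1649
sensor matrix S = [[15/41, 15/74], [6/17, 30/97]]; det S = 104085/2501533
solve [mL_A; mL_B] = S·[w00; w01] and [mR_A; mR_B] = S·[w10; w11]:
  w00 = 0, w01 = -1/2, w10 = -1, w11 = 1/2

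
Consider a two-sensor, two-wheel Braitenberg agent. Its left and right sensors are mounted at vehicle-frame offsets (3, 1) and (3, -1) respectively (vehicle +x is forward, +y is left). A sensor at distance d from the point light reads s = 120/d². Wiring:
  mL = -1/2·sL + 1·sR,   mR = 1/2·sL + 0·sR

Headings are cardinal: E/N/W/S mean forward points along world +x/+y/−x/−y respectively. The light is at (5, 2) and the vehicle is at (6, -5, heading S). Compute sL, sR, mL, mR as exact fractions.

15/13 6/5 81/130 15/26

left sensor world pos  = (7, -8); dL² = 104
right sensor world pos = (5, -8); dR² = 100
sL = 120/104 = 15/13
sR = 120/100 = 6/5
mL = -1/2·sL + 1·sR = 81/130
mR = 1/2·sL + 0·sR = 15/26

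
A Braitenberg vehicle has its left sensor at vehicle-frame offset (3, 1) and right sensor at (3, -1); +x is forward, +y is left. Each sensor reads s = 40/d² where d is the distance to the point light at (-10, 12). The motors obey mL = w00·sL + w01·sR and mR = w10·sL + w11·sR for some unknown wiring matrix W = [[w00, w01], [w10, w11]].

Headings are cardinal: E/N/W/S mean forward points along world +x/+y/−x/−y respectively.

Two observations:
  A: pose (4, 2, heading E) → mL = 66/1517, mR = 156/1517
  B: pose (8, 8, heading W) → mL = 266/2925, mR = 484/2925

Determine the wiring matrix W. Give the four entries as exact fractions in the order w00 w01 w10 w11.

obs A: pose=(4,2,E) → sL=4/37, sR=4/41, mL=66/1517, mR=156/1517
obs B: pose=(8,8,W) → sL=4/25, sR=20/117, mL=266/2925, mR=484/2925
sensor matrix S = [[4/37, 4/41], [4/25, 20/117]]; det S = 12736/4437225
solve [mL_A; mL_B] = S·[w00; w01] and [mR_A; mR_B] = S·[w10; w11]:
  w00 = -1/2, w01 = 1, w10 = 1/2, w11 = 1/2

-1/2 1 1/2 1/2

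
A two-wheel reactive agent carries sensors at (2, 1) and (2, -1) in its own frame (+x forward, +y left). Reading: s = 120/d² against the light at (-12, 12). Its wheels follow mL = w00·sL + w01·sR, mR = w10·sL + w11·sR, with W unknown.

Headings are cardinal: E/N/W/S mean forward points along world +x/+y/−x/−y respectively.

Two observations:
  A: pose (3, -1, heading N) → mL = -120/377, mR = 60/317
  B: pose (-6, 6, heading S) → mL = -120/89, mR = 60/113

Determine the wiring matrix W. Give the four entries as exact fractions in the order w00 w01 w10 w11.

obs A: pose=(3,-1,N) → sL=120/317, sR=120/377, mL=-120/377, mR=60/317
obs B: pose=(-6,6,S) → sL=120/113, sR=120/89, mL=-120/89, mR=60/113
sensor matrix S = [[120/317, 120/377], [120/113, 120/89]]; det S = 207187200/1201902013
solve [mL_A; mL_B] = S·[w00; w01] and [mR_A; mR_B] = S·[w10; w11]:
  w00 = 0, w01 = -1, w10 = 1/2, w11 = 0

0 -1 1/2 0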